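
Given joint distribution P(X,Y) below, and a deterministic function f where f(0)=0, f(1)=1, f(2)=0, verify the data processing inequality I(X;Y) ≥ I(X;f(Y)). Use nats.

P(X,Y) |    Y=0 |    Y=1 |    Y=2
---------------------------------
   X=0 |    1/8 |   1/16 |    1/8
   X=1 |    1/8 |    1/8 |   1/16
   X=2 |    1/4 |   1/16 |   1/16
I(X;Y) = 0.0551, I(X;f(Y)) = 0.0267, inequality holds: 0.0551 ≥ 0.0267

Data Processing Inequality: For any Markov chain X → Y → Z, we have I(X;Y) ≥ I(X;Z).

Here Z = f(Y) is a deterministic function of Y, forming X → Y → Z.

Original I(X;Y) = 0.0551 nats

After applying f:
P(X,Z) where Z=f(Y):
- P(X,Z=0) = P(X,Y=0) + P(X,Y=2)
- P(X,Z=1) = P(X,Y=1)

I(X;Z) = I(X;f(Y)) = 0.0267 nats

Verification: 0.0551 ≥ 0.0267 ✓

Information cannot be created by processing; the function f can only lose information about X.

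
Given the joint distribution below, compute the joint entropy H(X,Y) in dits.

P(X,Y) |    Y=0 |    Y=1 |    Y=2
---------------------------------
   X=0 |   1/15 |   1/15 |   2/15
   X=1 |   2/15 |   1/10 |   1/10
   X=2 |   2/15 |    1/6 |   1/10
0.9365 dits

Joint entropy is H(X,Y) = -Σ_{x,y} p(x,y) log p(x,y).

Summing over all non-zero entries:
H(X,Y) = -[1/15·log_10(1/15) + 1/15·log_10(1/15) + 2/15·log_10(2/15) + 2/15·log_10(2/15) + 1/10·log_10(1/10) + 1/10·log_10(1/10) + 2/15·log_10(2/15) + 1/6·log_10(1/6) + 1/10·log_10(1/10)]
H(X,Y) = 0.9365 dits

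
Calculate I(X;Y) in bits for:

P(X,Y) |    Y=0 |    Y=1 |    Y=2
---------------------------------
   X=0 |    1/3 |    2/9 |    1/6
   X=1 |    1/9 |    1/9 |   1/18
0.0055 bits

Mutual information: I(X;Y) = H(X) + H(Y) - H(X,Y)

Marginals:
P(X) = (13/18, 5/18), H(X) = 0.8524 bits
P(Y) = (4/9, 1/3, 2/9), H(Y) = 1.5305 bits

Joint entropy: H(X,Y) = 2.3774 bits

I(X;Y) = 0.8524 + 1.5305 - 2.3774 = 0.0055 bits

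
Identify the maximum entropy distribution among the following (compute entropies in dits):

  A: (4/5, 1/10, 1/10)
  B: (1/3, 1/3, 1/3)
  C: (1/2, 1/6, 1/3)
B

For a discrete distribution over n outcomes, entropy is maximized by the uniform distribution.

Computing entropies:
H(A) = 0.2775 dits
H(B) = 0.4771 dits
H(C) = 0.4392 dits

The uniform distribution (where all probabilities equal 1/3) achieves the maximum entropy of log_10(3) = 0.4771 dits.

Distribution B has the highest entropy.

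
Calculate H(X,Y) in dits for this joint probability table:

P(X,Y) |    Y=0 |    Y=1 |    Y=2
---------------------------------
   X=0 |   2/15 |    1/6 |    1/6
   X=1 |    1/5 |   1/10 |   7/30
0.7633 dits

Joint entropy is H(X,Y) = -Σ_{x,y} p(x,y) log p(x,y).

Summing over all non-zero entries:
H(X,Y) = -[2/15·log_10(2/15) + 1/6·log_10(1/6) + 1/6·log_10(1/6) + 1/5·log_10(1/5) + 1/10·log_10(1/10) + 7/30·log_10(7/30)]
H(X,Y) = 0.7633 dits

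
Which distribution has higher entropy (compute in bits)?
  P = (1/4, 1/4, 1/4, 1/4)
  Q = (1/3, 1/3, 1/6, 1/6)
P

Computing entropies in bits:
H(P) = 2.0000
H(Q) = 1.9183

Distribution P has higher entropy.

Intuition: The distribution closer to uniform (more spread out) has higher entropy.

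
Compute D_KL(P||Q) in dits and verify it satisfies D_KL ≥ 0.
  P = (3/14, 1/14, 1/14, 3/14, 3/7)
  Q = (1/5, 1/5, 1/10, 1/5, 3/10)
0.0369 dits

KL divergence satisfies the Gibbs inequality: D_KL(P||Q) ≥ 0 for all distributions P, Q.

D_KL(P||Q) = Σ p(x) log(p(x)/q(x))
Term by term:
  x=0: 3/14 × log_10[(3/14)/(1/5)] = 0.0064
  x=1: 1/14 × log_10[(1/14)/(1/5)] = -0.0319
  x=2: 1/14 × log_10[(1/14)/(1/10)] = -0.0104
  x=3: 3/14 × log_10[(3/14)/(1/5)] = 0.0064
  x=4: 3/7 × log_10[(3/7)/(3/10)] = 0.0664
D_KL(P||Q) = 0.0369 dits

D_KL(P||Q) = 0.0369 ≥ 0 ✓

This non-negativity is a fundamental property: relative entropy cannot be negative because it measures how different Q is from P.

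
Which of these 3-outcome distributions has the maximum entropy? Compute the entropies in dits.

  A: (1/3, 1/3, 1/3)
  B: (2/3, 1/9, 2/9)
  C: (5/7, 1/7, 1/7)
A

For a discrete distribution over n outcomes, entropy is maximized by the uniform distribution.

Computing entropies:
H(A) = 0.4771 dits
H(B) = 0.3686 dits
H(C) = 0.3458 dits

The uniform distribution (where all probabilities equal 1/3) achieves the maximum entropy of log_10(3) = 0.4771 dits.

Distribution A has the highest entropy.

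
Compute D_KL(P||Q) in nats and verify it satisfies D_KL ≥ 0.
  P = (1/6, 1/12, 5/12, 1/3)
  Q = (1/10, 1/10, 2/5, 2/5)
0.0262 nats

KL divergence satisfies the Gibbs inequality: D_KL(P||Q) ≥ 0 for all distributions P, Q.

D_KL(P||Q) = Σ p(x) log(p(x)/q(x))
Term by term:
  x=0: 1/6 × log_e[(1/6)/(1/10)] = 0.0851
  x=1: 1/12 × log_e[(1/12)/(1/10)] = -0.0152
  x=2: 5/12 × log_e[(5/12)/(2/5)] = 0.0170
  x=3: 1/3 × log_e[(1/3)/(2/5)] = -0.0608
D_KL(P||Q) = 0.0262 nats

D_KL(P||Q) = 0.0262 ≥ 0 ✓

This non-negativity is a fundamental property: relative entropy cannot be negative because it measures how different Q is from P.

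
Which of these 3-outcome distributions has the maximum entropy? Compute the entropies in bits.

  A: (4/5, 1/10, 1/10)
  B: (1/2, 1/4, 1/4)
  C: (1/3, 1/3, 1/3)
C

For a discrete distribution over n outcomes, entropy is maximized by the uniform distribution.

Computing entropies:
H(A) = 0.9219 bits
H(B) = 1.5000 bits
H(C) = 1.5850 bits

The uniform distribution (where all probabilities equal 1/3) achieves the maximum entropy of log_2(3) = 1.5850 bits.

Distribution C has the highest entropy.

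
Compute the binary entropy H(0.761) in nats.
0.5499 nats

The binary entropy function is:
H(p) = -p log(p) - (1-p) log(1-p)

H(0.761) = -0.761 × log_e(0.761) - 0.239 × log_e(0.239)
H(0.761) = 0.5499 nats

Note: Binary entropy is maximized at p=0.5 (H=1 bit) and minimized at p=0 or p=1 (H=0).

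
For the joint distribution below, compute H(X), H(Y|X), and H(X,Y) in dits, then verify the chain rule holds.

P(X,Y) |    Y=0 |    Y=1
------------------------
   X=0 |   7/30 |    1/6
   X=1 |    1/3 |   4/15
H(X,Y) = 0.5893, H(X) = 0.2923, H(Y|X) = 0.2970 (all in dits)

Chain rule: H(X,Y) = H(X) + H(Y|X)

Left side — joint entropy directly:
H(X,Y) = -Σ p(x,y) log p(x,y) = 0.5893 dits

Right side — compute H(Y|X) from the conditional distributions:
P(X) = (2/5, 3/5), so H(X) = 0.2923 dits
H(Y|X) = Σ_x P(X=x) · H(Y|X=x):
  P(Y|X=0) = (7/12, 5/12), H(Y|X=0) = 0.2950, weight P(X=0) = 2/5
  P(Y|X=1) = (5/9, 4/9), H(Y|X=1) = 0.2983, weight P(X=1) = 3/5
H(Y|X) = 0.2970 dits

H(X) + H(Y|X) = 0.2923 + 0.2970 = 0.5893 dits

Both sides equal 0.5893 dits. ✓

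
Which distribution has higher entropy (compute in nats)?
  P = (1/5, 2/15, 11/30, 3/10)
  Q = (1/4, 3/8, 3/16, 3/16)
Q

Computing entropies in nats:
H(P) = 1.3196
H(Q) = 1.3421

Distribution Q has higher entropy.

Intuition: The distribution closer to uniform (more spread out) has higher entropy.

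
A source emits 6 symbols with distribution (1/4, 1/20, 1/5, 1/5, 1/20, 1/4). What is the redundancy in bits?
0.2240 bits

Redundancy measures how far a source is from maximum entropy:
R = H_max - H(X)

Maximum entropy for 6 symbols: H_max = log_2(6) = 2.5850 bits
Actual entropy: H(X) = 2.3610 bits
Redundancy: R = 2.5850 - 2.3610 = 0.2240 bits

This redundancy represents potential for compression: the source could be compressed by 0.2240 bits per symbol.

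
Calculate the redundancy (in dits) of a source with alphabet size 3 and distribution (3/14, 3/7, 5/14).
0.0164 dits

Redundancy measures how far a source is from maximum entropy:
R = H_max - H(X)

Maximum entropy for 3 symbols: H_max = log_10(3) = 0.4771 dits
Actual entropy: H(X) = 0.4608 dits
Redundancy: R = 0.4771 - 0.4608 = 0.0164 dits

This redundancy represents potential for compression: the source could be compressed by 0.0164 dits per symbol.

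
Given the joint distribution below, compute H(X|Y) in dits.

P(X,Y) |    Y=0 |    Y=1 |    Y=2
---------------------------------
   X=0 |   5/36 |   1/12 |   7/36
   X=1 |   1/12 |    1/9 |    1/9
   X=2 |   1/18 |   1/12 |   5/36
0.4624 dits

Using the chain rule: H(X|Y) = H(X,Y) - H(Y)

First, compute H(X,Y) = 0.9280 dits

Marginal P(Y) = (5/18, 5/18, 4/9)
H(Y) = 0.4656 dits

H(X|Y) = H(X,Y) - H(Y) = 0.9280 - 0.4656 = 0.4624 dits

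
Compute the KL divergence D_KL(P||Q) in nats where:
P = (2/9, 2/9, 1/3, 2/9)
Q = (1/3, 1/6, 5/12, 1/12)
0.1174 nats

KL divergence: D_KL(P||Q) = Σ p(x) log(p(x)/q(x))

Computing term by term:
  x=0: 2/9 × log_e[(2/9)/(1/3)] = 2/9 × -0.4055 = -0.0901
  x=1: 2/9 × log_e[(2/9)/(1/6)] = 2/9 × 0.2877 = 0.0639
  x=2: 1/3 × log_e[(1/3)/(5/12)] = 1/3 × -0.2231 = -0.0744
  x=3: 2/9 × log_e[(2/9)/(1/12)] = 2/9 × 0.9808 = 0.2180

D_KL(P||Q) = 0.1174 nats

Note: KL divergence is always non-negative and equals 0 iff P = Q.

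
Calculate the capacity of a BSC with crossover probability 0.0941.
0.5500 bits

For a binary symmetric channel (BSC) with error probability p:
Capacity C = 1 - H(p) bits per symbol

where H(p) = -p log₂(p) - (1-p) log₂(1-p) is the binary entropy function.

H(0.0941) = 0.4500 bits
C = 1 - 0.4500 = 0.5500 bits per symbol

This means we can reliably transmit up to 0.5500 bits of information per channel use.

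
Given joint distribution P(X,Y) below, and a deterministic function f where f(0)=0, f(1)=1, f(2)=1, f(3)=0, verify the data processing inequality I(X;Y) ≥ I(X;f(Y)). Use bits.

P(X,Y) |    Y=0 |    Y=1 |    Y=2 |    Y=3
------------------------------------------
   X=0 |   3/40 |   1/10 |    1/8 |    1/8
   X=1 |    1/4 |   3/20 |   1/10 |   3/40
I(X;Y) = 0.0738, I(X;f(Y)) = 0.0063, inequality holds: 0.0738 ≥ 0.0063

Data Processing Inequality: For any Markov chain X → Y → Z, we have I(X;Y) ≥ I(X;Z).

Here Z = f(Y) is a deterministic function of Y, forming X → Y → Z.

Original I(X;Y) = 0.0738 bits

After applying f:
P(X,Z) where Z=f(Y):
- P(X,Z=0) = P(X,Y=0) + P(X,Y=3)
- P(X,Z=1) = P(X,Y=1) + P(X,Y=2)

I(X;Z) = I(X;f(Y)) = 0.0063 bits

Verification: 0.0738 ≥ 0.0063 ✓

Information cannot be created by processing; the function f can only lose information about X.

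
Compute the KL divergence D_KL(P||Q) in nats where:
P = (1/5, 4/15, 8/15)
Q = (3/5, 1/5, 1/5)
0.3801 nats

KL divergence: D_KL(P||Q) = Σ p(x) log(p(x)/q(x))

Computing term by term:
  x=0: 1/5 × log_e[(1/5)/(3/5)] = 1/5 × -1.0986 = -0.2197
  x=1: 4/15 × log_e[(4/15)/(1/5)] = 4/15 × 0.2877 = 0.0767
  x=2: 8/15 × log_e[(8/15)/(1/5)] = 8/15 × 0.9808 = 0.5231

D_KL(P||Q) = 0.3801 nats

Note: KL divergence is always non-negative and equals 0 iff P = Q.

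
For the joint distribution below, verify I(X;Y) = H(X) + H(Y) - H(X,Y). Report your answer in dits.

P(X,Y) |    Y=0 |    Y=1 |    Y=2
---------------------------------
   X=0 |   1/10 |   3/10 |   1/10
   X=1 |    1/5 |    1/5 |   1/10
I(X;Y) = 0.0118 dits

Mutual information has multiple equivalent forms:
- I(X;Y) = H(X) - H(X|Y)
- I(X;Y) = H(Y) - H(Y|X)
- I(X;Y) = H(X) + H(Y) - H(X,Y)

Computing all quantities:
H(X) = 0.3010, H(Y) = 0.4472, H(X,Y) = 0.7365
H(X|Y) = 0.2893, H(Y|X) = 0.4354

Verification:
H(X) - H(X|Y) = 0.3010 - 0.2893 = 0.0118
H(Y) - H(Y|X) = 0.4472 - 0.4354 = 0.0118
H(X) + H(Y) - H(X,Y) = 0.3010 + 0.4472 - 0.7365 = 0.0118

All forms give I(X;Y) = 0.0118 dits. ✓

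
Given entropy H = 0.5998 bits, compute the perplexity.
1.5155

Perplexity is 2^H (or exp(H) for natural log).

H = 0.5998 bits
Perplexity = 2^0.5998 = 1.5155

Interpretation: The model's uncertainty is equivalent to choosing uniformly among 1.5 options.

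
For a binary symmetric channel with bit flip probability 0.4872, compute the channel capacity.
0.0005 bits

For a binary symmetric channel (BSC) with error probability p:
Capacity C = 1 - H(p) bits per symbol

where H(p) = -p log₂(p) - (1-p) log₂(1-p) is the binary entropy function.

H(0.4872) = 0.9995 bits
C = 1 - 0.9995 = 0.0005 bits per symbol

This means we can reliably transmit up to 0.0005 bits of information per channel use.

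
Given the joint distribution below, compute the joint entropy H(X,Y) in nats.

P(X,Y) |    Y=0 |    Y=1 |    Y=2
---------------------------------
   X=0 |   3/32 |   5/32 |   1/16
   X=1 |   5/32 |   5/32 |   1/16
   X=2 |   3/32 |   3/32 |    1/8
2.1424 nats

Joint entropy is H(X,Y) = -Σ_{x,y} p(x,y) log p(x,y).

Summing over all non-zero entries:
H(X,Y) = -[3/32·log_e(3/32) + 5/32·log_e(5/32) + 1/16·log_e(1/16) + 5/32·log_e(5/32) + 5/32·log_e(5/32) + 1/16·log_e(1/16) + 3/32·log_e(3/32) + 3/32·log_e(3/32) + 1/8·log_e(1/8)]
H(X,Y) = 2.1424 nats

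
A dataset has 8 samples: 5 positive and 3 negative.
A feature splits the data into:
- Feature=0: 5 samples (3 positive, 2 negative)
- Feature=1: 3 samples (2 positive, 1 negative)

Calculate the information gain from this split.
0.0032 bits

Information Gain = H(Y) - H(Y|Feature)

Before split:
P(positive) = 5/8 = 0.6250
H(Y) = 0.9544 bits

After split:
Feature=0: H = 0.9710 bits (weight = 5/8)
Feature=1: H = 0.9183 bits (weight = 3/8)
H(Y|Feature) = (5/8)×0.9710 + (3/8)×0.9183 = 0.9512 bits

Information Gain = 0.9544 - 0.9512 = 0.0032 bits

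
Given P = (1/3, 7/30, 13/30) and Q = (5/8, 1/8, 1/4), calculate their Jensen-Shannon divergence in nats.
0.0433 nats

Jensen-Shannon divergence is:
JSD(P||Q) = 0.5 × D_KL(P||M) + 0.5 × D_KL(Q||M)
where M = 0.5 × (P + Q) is the mixture distribution.

M = 0.5 × (1/3, 7/30, 13/30) + 0.5 × (5/8, 1/8, 1/4) = (0.479167, 0.179167, 0.341667)

D_KL(P||M) = 0.0437 nats
D_KL(Q||M) = 0.0430 nats

JSD(P||Q) = 0.5 × 0.0437 + 0.5 × 0.0430 = 0.0433 nats

Unlike KL divergence, JSD is symmetric and bounded: 0 ≤ JSD ≤ log(2).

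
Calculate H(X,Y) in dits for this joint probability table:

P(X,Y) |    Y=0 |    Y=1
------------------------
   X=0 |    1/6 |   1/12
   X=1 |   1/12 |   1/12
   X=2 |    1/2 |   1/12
0.6399 dits

Joint entropy is H(X,Y) = -Σ_{x,y} p(x,y) log p(x,y).

Summing over all non-zero entries:
H(X,Y) = -[1/6·log_10(1/6) + 1/12·log_10(1/12) + 1/12·log_10(1/12) + 1/12·log_10(1/12) + 1/2·log_10(1/2) + 1/12·log_10(1/12)]
H(X,Y) = 0.6399 dits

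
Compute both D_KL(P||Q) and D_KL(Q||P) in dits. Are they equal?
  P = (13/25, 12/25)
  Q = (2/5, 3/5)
D_KL(P||Q) = 0.0127, D_KL(Q||P) = 0.0126

KL divergence is not symmetric: D_KL(P||Q) ≠ D_KL(Q||P) in general.

D_KL(P||Q) = 0.0127 dits
D_KL(Q||P) = 0.0126 dits

No, they are not equal!

This asymmetry is why KL divergence is not a true distance metric.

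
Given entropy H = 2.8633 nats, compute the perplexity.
17.5192

Perplexity is e^H (or exp(H) for natural log).

H = 2.8633 nats
Perplexity = e^2.8633 = 17.5192

Interpretation: The model's uncertainty is equivalent to choosing uniformly among 17.5 options.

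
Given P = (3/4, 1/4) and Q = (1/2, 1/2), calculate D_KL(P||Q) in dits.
0.0568 dits

KL divergence: D_KL(P||Q) = Σ p(x) log(p(x)/q(x))

Computing term by term:
  x=0: 3/4 × log_10[(3/4)/(1/2)] = 3/4 × 0.1761 = 0.1321
  x=1: 1/4 × log_10[(1/4)/(1/2)] = 1/4 × -0.3010 = -0.0753

D_KL(P||Q) = 0.0568 dits

Note: KL divergence is always non-negative and equals 0 iff P = Q.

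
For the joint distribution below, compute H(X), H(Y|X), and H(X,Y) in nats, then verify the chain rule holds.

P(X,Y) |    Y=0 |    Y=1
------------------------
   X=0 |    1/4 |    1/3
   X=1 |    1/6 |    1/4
H(X,Y) = 1.3580, H(X) = 0.6792, H(Y|X) = 0.6788 (all in nats)

Chain rule: H(X,Y) = H(X) + H(Y|X)

Left side — joint entropy directly:
H(X,Y) = -Σ p(x,y) log p(x,y) = 1.3580 nats

Right side — compute H(Y|X) from the conditional distributions:
P(X) = (7/12, 5/12), so H(X) = 0.6792 nats
H(Y|X) = Σ_x P(X=x) · H(Y|X=x):
  P(Y|X=0) = (3/7, 4/7), H(Y|X=0) = 0.6829, weight P(X=0) = 7/12
  P(Y|X=1) = (2/5, 3/5), H(Y|X=1) = 0.6730, weight P(X=1) = 5/12
H(Y|X) = 0.6788 nats

H(X) + H(Y|X) = 0.6792 + 0.6788 = 1.3580 nats

Both sides equal 1.3580 nats. ✓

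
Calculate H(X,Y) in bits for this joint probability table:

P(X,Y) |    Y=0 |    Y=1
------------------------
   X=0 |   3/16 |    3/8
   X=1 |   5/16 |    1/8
1.8829 bits

Joint entropy is H(X,Y) = -Σ_{x,y} p(x,y) log p(x,y).

Summing over all non-zero entries:
H(X,Y) = -[3/16·log_2(3/16) + 3/8·log_2(3/8) + 5/16·log_2(5/16) + 1/8·log_2(1/8)]
H(X,Y) = 1.8829 bits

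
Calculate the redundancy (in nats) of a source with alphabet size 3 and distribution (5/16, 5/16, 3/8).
0.0038 nats

Redundancy measures how far a source is from maximum entropy:
R = H_max - H(X)

Maximum entropy for 3 symbols: H_max = log_e(3) = 1.0986 nats
Actual entropy: H(X) = 1.0948 nats
Redundancy: R = 1.0986 - 1.0948 = 0.0038 nats

This redundancy represents potential for compression: the source could be compressed by 0.0038 nats per symbol.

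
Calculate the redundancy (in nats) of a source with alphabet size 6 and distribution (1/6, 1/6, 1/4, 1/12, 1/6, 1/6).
0.0436 nats

Redundancy measures how far a source is from maximum entropy:
R = H_max - H(X)

Maximum entropy for 6 symbols: H_max = log_e(6) = 1.7918 nats
Actual entropy: H(X) = 1.7482 nats
Redundancy: R = 1.7918 - 1.7482 = 0.0436 nats

This redundancy represents potential for compression: the source could be compressed by 0.0436 nats per symbol.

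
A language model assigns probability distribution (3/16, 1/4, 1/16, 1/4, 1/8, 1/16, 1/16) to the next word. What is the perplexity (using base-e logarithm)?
5.9704

Perplexity is e^H (or exp(H) for natural log).

First, H = -Σ p log p = 1.7868 nats
Perplexity = e^1.7868 = 5.9704

Interpretation: The model's uncertainty is equivalent to choosing uniformly among 6.0 options.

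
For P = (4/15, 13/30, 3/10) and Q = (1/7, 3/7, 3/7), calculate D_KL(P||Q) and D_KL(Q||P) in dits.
D_KL(P||Q) = 0.0279, D_KL(Q||P) = 0.0256

KL divergence is not symmetric: D_KL(P||Q) ≠ D_KL(Q||P) in general.

D_KL(P||Q) = 0.0279 dits
D_KL(Q||P) = 0.0256 dits

No, they are not equal!

This asymmetry is why KL divergence is not a true distance metric.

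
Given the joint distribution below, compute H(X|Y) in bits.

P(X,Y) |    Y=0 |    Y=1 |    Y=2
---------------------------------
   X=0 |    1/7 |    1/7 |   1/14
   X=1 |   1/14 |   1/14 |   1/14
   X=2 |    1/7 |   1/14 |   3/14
1.4617 bits

Using the chain rule: H(X|Y) = H(X,Y) - H(Y)

First, compute H(X,Y) = 3.0391 bits

Marginal P(Y) = (5/14, 2/7, 5/14)
H(Y) = 1.5774 bits

H(X|Y) = H(X,Y) - H(Y) = 3.0391 - 1.5774 = 1.4617 bits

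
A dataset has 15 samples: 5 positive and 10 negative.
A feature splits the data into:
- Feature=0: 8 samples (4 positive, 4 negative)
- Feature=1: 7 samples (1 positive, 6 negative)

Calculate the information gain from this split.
0.1088 bits

Information Gain = H(Y) - H(Y|Feature)

Before split:
P(positive) = 5/15 = 0.3333
H(Y) = 0.9183 bits

After split:
Feature=0: H = 1.0000 bits (weight = 8/15)
Feature=1: H = 0.5917 bits (weight = 7/15)
H(Y|Feature) = (8/15)×1.0000 + (7/15)×0.5917 = 0.8094 bits

Information Gain = 0.9183 - 0.8094 = 0.1088 bits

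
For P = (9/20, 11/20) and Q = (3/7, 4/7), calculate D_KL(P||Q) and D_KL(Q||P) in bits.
D_KL(P||Q) = 0.0013, D_KL(Q||P) = 0.0013

KL divergence is not symmetric: D_KL(P||Q) ≠ D_KL(Q||P) in general.

D_KL(P||Q) = 0.0013 bits
D_KL(Q||P) = 0.0013 bits

In this case they happen to be equal (to 4 decimal places).

This asymmetry is why KL divergence is not a true distance metric.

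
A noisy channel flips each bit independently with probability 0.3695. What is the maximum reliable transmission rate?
0.0497 bits

For a binary symmetric channel (BSC) with error probability p:
Capacity C = 1 - H(p) bits per symbol

where H(p) = -p log₂(p) - (1-p) log₂(1-p) is the binary entropy function.

H(0.3695) = 0.9503 bits
C = 1 - 0.9503 = 0.0497 bits per symbol

This means we can reliably transmit up to 0.0497 bits of information per channel use.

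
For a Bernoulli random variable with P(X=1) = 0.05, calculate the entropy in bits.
0.2864 bits

The binary entropy function is:
H(p) = -p log(p) - (1-p) log(1-p)

H(0.05) = -0.05 × log_2(0.05) - 0.95 × log_2(0.95)
H(0.05) = 0.2864 bits

Note: Binary entropy is maximized at p=0.5 (H=1 bit) and minimized at p=0 or p=1 (H=0).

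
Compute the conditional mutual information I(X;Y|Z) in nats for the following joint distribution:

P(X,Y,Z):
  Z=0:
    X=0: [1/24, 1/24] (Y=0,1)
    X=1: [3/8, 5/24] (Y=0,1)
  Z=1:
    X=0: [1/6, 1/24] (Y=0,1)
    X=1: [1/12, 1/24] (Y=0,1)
0.0067 nats

Conditional mutual information: I(X;Y|Z) = H(X|Z) + H(Y|Z) - H(X,Y|Z)

H(Z) = 0.6365
H(X,Z) = 1.1082 → H(X|Z) = 0.4717
H(Y,Z) = 1.2650 → H(Y|Z) = 0.6285
H(X,Y,Z) = 1.7300 → H(X,Y|Z) = 1.0935

I(X;Y|Z) = 0.4717 + 0.6285 - 1.0935 = 0.0067 nats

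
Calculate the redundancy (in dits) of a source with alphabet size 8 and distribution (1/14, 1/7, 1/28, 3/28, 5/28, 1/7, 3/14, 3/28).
0.0433 dits

Redundancy measures how far a source is from maximum entropy:
R = H_max - H(X)

Maximum entropy for 8 symbols: H_max = log_10(8) = 0.9031 dits
Actual entropy: H(X) = 0.8598 dits
Redundancy: R = 0.9031 - 0.8598 = 0.0433 dits

This redundancy represents potential for compression: the source could be compressed by 0.0433 dits per symbol.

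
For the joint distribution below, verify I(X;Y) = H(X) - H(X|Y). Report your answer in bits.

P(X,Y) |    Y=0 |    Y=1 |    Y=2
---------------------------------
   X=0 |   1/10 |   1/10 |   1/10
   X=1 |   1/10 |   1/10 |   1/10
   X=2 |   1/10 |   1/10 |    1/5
I(X;Y) = 0.0200 bits

Mutual information has multiple equivalent forms:
- I(X;Y) = H(X) - H(X|Y)
- I(X;Y) = H(Y) - H(Y|X)
- I(X;Y) = H(X) + H(Y) - H(X,Y)

Computing all quantities:
H(X) = 1.5710, H(Y) = 1.5710, H(X,Y) = 3.1219
H(X|Y) = 1.5510, H(Y|X) = 1.5510

Verification:
H(X) - H(X|Y) = 1.5710 - 1.5510 = 0.0200
H(Y) - H(Y|X) = 1.5710 - 1.5510 = 0.0200
H(X) + H(Y) - H(X,Y) = 1.5710 + 1.5710 - 3.1219 = 0.0200

All forms give I(X;Y) = 0.0200 bits. ✓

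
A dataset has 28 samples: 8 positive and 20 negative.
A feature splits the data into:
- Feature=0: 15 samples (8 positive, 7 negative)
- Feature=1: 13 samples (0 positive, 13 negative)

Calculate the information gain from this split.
0.3291 bits

Information Gain = H(Y) - H(Y|Feature)

Before split:
P(positive) = 8/28 = 0.2857
H(Y) = 0.8631 bits

After split:
Feature=0: H = 0.9968 bits (weight = 15/28)
Feature=1: H = 0.0000 bits (weight = 13/28)
H(Y|Feature) = (15/28)×0.9968 + (13/28)×0.0000 = 0.5340 bits

Information Gain = 0.8631 - 0.5340 = 0.3291 bits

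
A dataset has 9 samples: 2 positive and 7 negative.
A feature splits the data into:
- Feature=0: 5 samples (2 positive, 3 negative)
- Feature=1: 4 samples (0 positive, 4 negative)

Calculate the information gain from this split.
0.2248 bits

Information Gain = H(Y) - H(Y|Feature)

Before split:
P(positive) = 2/9 = 0.2222
H(Y) = 0.7642 bits

After split:
Feature=0: H = 0.9710 bits (weight = 5/9)
Feature=1: H = 0.0000 bits (weight = 4/9)
H(Y|Feature) = (5/9)×0.9710 + (4/9)×0.0000 = 0.5394 bits

Information Gain = 0.7642 - 0.5394 = 0.2248 bits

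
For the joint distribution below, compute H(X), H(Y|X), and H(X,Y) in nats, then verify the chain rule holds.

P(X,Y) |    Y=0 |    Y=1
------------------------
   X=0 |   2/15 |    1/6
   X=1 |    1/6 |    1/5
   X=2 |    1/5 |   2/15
H(X,Y) = 1.7783, H(X) = 1.0953, H(Y|X) = 0.6831 (all in nats)

Chain rule: H(X,Y) = H(X) + H(Y|X)

Left side — joint entropy directly:
H(X,Y) = -Σ p(x,y) log p(x,y) = 1.7783 nats

Right side — compute H(Y|X) from the conditional distributions:
P(X) = (3/10, 11/30, 1/3), so H(X) = 1.0953 nats
H(Y|X) = Σ_x P(X=x) · H(Y|X=x):
  P(Y|X=0) = (4/9, 5/9), H(Y|X=0) = 0.6870, weight P(X=0) = 3/10
  P(Y|X=1) = (5/11, 6/11), H(Y|X=1) = 0.6890, weight P(X=1) = 11/30
  P(Y|X=2) = (3/5, 2/5), H(Y|X=2) = 0.6730, weight P(X=2) = 1/3
H(Y|X) = 0.6831 nats

H(X) + H(Y|X) = 1.0953 + 0.6831 = 1.7783 nats

Both sides equal 1.7783 nats. ✓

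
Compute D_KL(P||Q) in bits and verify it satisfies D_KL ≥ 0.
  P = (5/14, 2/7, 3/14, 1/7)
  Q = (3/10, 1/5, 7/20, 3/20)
0.0751 bits

KL divergence satisfies the Gibbs inequality: D_KL(P||Q) ≥ 0 for all distributions P, Q.

D_KL(P||Q) = Σ p(x) log(p(x)/q(x))
Term by term:
  x=0: 5/14 × log_2[(5/14)/(3/10)] = 0.0898
  x=1: 2/7 × log_2[(2/7)/(1/5)] = 0.1470
  x=2: 3/14 × log_2[(3/14)/(7/20)] = -0.1517
  x=3: 1/7 × log_2[(1/7)/(3/20)] = -0.0101
D_KL(P||Q) = 0.0751 bits

D_KL(P||Q) = 0.0751 ≥ 0 ✓

This non-negativity is a fundamental property: relative entropy cannot be negative because it measures how different Q is from P.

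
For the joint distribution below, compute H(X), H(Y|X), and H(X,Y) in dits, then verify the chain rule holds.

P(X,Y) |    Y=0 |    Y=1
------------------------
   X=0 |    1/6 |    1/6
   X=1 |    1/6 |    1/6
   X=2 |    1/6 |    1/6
H(X,Y) = 0.7782, H(X) = 0.4771, H(Y|X) = 0.3010 (all in dits)

Chain rule: H(X,Y) = H(X) + H(Y|X)

Left side — joint entropy directly:
H(X,Y) = -Σ p(x,y) log p(x,y) = 0.7782 dits

Right side — compute H(Y|X) from the conditional distributions:
P(X) = (1/3, 1/3, 1/3), so H(X) = 0.4771 dits
H(Y|X) = Σ_x P(X=x) · H(Y|X=x):
  P(Y|X=0) = (1/2, 1/2), H(Y|X=0) = 0.3010, weight P(X=0) = 1/3
  P(Y|X=1) = (1/2, 1/2), H(Y|X=1) = 0.3010, weight P(X=1) = 1/3
  P(Y|X=2) = (1/2, 1/2), H(Y|X=2) = 0.3010, weight P(X=2) = 1/3
H(Y|X) = 0.3010 dits

H(X) + H(Y|X) = 0.4771 + 0.3010 = 0.7782 dits

Both sides equal 0.7782 dits. ✓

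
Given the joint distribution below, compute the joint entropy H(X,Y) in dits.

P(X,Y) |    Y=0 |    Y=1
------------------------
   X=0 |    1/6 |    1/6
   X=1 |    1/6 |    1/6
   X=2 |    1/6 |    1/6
0.7782 dits

Joint entropy is H(X,Y) = -Σ_{x,y} p(x,y) log p(x,y).

Summing over all non-zero entries:
H(X,Y) = -[1/6·log_10(1/6) + 1/6·log_10(1/6) + 1/6·log_10(1/6) + 1/6·log_10(1/6) + 1/6·log_10(1/6) + 1/6·log_10(1/6)]
H(X,Y) = 0.7782 dits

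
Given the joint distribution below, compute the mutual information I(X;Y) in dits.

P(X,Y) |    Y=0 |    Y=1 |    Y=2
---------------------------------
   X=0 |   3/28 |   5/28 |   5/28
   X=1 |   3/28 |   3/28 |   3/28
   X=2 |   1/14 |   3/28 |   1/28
0.0094 dits

Mutual information: I(X;Y) = H(X) + H(Y) - H(X,Y)

Marginals:
P(X) = (13/28, 9/28, 3/14), H(X) = 0.4565 dits
P(Y) = (2/7, 11/28, 9/28), H(Y) = 0.4733 dits

Joint entropy: H(X,Y) = 0.9204 dits

I(X;Y) = 0.4565 + 0.4733 - 0.9204 = 0.0094 dits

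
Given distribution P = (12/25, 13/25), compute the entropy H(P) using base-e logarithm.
0.6923 nats

Shannon entropy is H(X) = -Σ p(x) log p(x).

For P = (12/25, 13/25):
H = -12/25 × log_e(12/25) -13/25 × log_e(13/25)
H = 0.6923 nats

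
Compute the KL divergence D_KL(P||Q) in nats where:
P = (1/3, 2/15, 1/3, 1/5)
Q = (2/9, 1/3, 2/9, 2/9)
0.1271 nats

KL divergence: D_KL(P||Q) = Σ p(x) log(p(x)/q(x))

Computing term by term:
  x=0: 1/3 × log_e[(1/3)/(2/9)] = 1/3 × 0.4055 = 0.1352
  x=1: 2/15 × log_e[(2/15)/(1/3)] = 2/15 × -0.9163 = -0.1222
  x=2: 1/3 × log_e[(1/3)/(2/9)] = 1/3 × 0.4055 = 0.1352
  x=3: 1/5 × log_e[(1/5)/(2/9)] = 1/5 × -0.1054 = -0.0211

D_KL(P||Q) = 0.1271 nats

Note: KL divergence is always non-negative and equals 0 iff P = Q.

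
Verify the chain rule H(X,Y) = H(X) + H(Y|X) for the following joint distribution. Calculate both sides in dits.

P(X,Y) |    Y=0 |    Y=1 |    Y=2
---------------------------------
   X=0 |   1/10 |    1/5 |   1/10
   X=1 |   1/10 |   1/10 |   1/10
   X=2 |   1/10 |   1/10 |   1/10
H(X,Y) = 0.9398, H(X) = 0.4729, H(Y|X) = 0.4669 (all in dits)

Chain rule: H(X,Y) = H(X) + H(Y|X)

Left side — joint entropy directly:
H(X,Y) = -Σ p(x,y) log p(x,y) = 0.9398 dits

Right side — compute H(Y|X) from the conditional distributions:
P(X) = (2/5, 3/10, 3/10), so H(X) = 0.4729 dits
H(Y|X) = Σ_x P(X=x) · H(Y|X=x):
  P(Y|X=0) = (1/4, 1/2, 1/4), H(Y|X=0) = 0.4515, weight P(X=0) = 2/5
  P(Y|X=1) = (1/3, 1/3, 1/3), H(Y|X=1) = 0.4771, weight P(X=1) = 3/10
  P(Y|X=2) = (1/3, 1/3, 1/3), H(Y|X=2) = 0.4771, weight P(X=2) = 3/10
H(Y|X) = 0.4669 dits

H(X) + H(Y|X) = 0.4729 + 0.4669 = 0.9398 dits

Both sides equal 0.9398 dits. ✓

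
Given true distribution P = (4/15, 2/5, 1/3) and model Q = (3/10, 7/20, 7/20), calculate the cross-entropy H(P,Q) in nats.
1.0909 nats

Cross-entropy: H(P,Q) = -Σ p(x) log q(x)

Alternatively: H(P,Q) = H(P) + D_KL(P||Q)
H(P) = 1.0852 nats
D_KL(P||Q) = 0.0057 nats

H(P,Q) = 1.0852 + 0.0057 = 1.0909 nats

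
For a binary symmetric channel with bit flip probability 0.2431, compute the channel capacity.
0.1998 bits

For a binary symmetric channel (BSC) with error probability p:
Capacity C = 1 - H(p) bits per symbol

where H(p) = -p log₂(p) - (1-p) log₂(1-p) is the binary entropy function.

H(0.2431) = 0.8002 bits
C = 1 - 0.8002 = 0.1998 bits per symbol

This means we can reliably transmit up to 0.1998 bits of information per channel use.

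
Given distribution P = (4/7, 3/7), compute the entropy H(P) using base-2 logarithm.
0.9852 bits

Shannon entropy is H(X) = -Σ p(x) log p(x).

For P = (4/7, 3/7):
H = -4/7 × log_2(4/7) -3/7 × log_2(3/7)
H = 0.9852 bits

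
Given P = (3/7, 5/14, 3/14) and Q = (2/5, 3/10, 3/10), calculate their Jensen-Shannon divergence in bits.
0.0073 bits

Jensen-Shannon divergence is:
JSD(P||Q) = 0.5 × D_KL(P||M) + 0.5 × D_KL(Q||M)
where M = 0.5 × (P + Q) is the mixture distribution.

M = 0.5 × (3/7, 5/14, 3/14) + 0.5 × (2/5, 3/10, 3/10) = (0.414286, 0.328571, 9/35)

D_KL(P||M) = 0.0076 bits
D_KL(Q||M) = 0.0071 bits

JSD(P||Q) = 0.5 × 0.0076 + 0.5 × 0.0071 = 0.0073 bits

Unlike KL divergence, JSD is symmetric and bounded: 0 ≤ JSD ≤ log(2).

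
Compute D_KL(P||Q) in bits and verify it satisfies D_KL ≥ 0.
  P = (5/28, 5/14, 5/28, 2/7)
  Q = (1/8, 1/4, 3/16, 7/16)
0.0875 bits

KL divergence satisfies the Gibbs inequality: D_KL(P||Q) ≥ 0 for all distributions P, Q.

D_KL(P||Q) = Σ p(x) log(p(x)/q(x))
Term by term:
  x=0: 5/28 × log_2[(5/28)/(1/8)] = 0.0919
  x=1: 5/14 × log_2[(5/14)/(1/4)] = 0.1838
  x=2: 5/28 × log_2[(5/28)/(3/16)] = -0.0126
  x=3: 2/7 × log_2[(2/7)/(7/16)] = -0.1756
D_KL(P||Q) = 0.0875 bits

D_KL(P||Q) = 0.0875 ≥ 0 ✓

This non-negativity is a fundamental property: relative entropy cannot be negative because it measures how different Q is from P.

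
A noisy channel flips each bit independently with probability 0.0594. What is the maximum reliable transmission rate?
0.6749 bits

For a binary symmetric channel (BSC) with error probability p:
Capacity C = 1 - H(p) bits per symbol

where H(p) = -p log₂(p) - (1-p) log₂(1-p) is the binary entropy function.

H(0.0594) = 0.3251 bits
C = 1 - 0.3251 = 0.6749 bits per symbol

This means we can reliably transmit up to 0.6749 bits of information per channel use.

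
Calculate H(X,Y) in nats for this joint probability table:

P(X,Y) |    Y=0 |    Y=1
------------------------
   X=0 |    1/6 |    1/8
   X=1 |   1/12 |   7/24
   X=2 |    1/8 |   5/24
1.7117 nats

Joint entropy is H(X,Y) = -Σ_{x,y} p(x,y) log p(x,y).

Summing over all non-zero entries:
H(X,Y) = -[1/6·log_e(1/6) + 1/8·log_e(1/8) + 1/12·log_e(1/12) + 7/24·log_e(7/24) + 1/8·log_e(1/8) + 5/24·log_e(5/24)]
H(X,Y) = 1.7117 nats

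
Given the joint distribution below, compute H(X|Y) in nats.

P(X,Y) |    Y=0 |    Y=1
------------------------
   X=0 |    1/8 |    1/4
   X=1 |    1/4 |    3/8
0.6593 nats

Using the chain rule: H(X|Y) = H(X,Y) - H(Y)

First, compute H(X,Y) = 1.3209 nats

Marginal P(Y) = (3/8, 5/8)
H(Y) = 0.6616 nats

H(X|Y) = H(X,Y) - H(Y) = 1.3209 - 0.6616 = 0.6593 nats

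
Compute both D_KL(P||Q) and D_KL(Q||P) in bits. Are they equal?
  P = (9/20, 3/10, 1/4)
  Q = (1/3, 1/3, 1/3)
D_KL(P||Q) = 0.0455, D_KL(Q||P) = 0.0447

KL divergence is not symmetric: D_KL(P||Q) ≠ D_KL(Q||P) in general.

D_KL(P||Q) = 0.0455 bits
D_KL(Q||P) = 0.0447 bits

No, they are not equal!

This asymmetry is why KL divergence is not a true distance metric.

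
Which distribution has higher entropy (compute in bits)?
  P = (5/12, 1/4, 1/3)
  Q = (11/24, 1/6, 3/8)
P

Computing entropies in bits:
H(P) = 1.5546
H(Q) = 1.4773

Distribution P has higher entropy.

Intuition: The distribution closer to uniform (more spread out) has higher entropy.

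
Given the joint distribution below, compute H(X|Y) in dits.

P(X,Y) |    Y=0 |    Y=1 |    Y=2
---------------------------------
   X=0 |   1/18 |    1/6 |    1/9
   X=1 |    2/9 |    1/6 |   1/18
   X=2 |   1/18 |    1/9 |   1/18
0.4348 dits

Using the chain rule: H(X|Y) = H(X,Y) - H(Y)

First, compute H(X,Y) = 0.8955 dits

Marginal P(Y) = (1/3, 4/9, 2/9)
H(Y) = 0.4607 dits

H(X|Y) = H(X,Y) - H(Y) = 0.8955 - 0.4607 = 0.4348 dits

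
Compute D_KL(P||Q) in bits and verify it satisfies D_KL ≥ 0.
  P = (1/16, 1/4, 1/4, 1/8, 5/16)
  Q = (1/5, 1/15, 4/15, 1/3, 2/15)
0.5557 bits

KL divergence satisfies the Gibbs inequality: D_KL(P||Q) ≥ 0 for all distributions P, Q.

D_KL(P||Q) = Σ p(x) log(p(x)/q(x))
Term by term:
  x=0: 1/16 × log_2[(1/16)/(1/5)] = -0.1049
  x=1: 1/4 × log_2[(1/4)/(1/15)] = 0.4767
  x=2: 1/4 × log_2[(1/4)/(4/15)] = -0.0233
  x=3: 1/8 × log_2[(1/8)/(1/3)] = -0.1769
  x=4: 5/16 × log_2[(5/16)/(2/15)] = 0.3840
D_KL(P||Q) = 0.5557 bits

D_KL(P||Q) = 0.5557 ≥ 0 ✓

This non-negativity is a fundamental property: relative entropy cannot be negative because it measures how different Q is from P.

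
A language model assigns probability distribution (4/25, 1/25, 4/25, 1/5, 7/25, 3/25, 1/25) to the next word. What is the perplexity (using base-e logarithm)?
5.9102

Perplexity is e^H (or exp(H) for natural log).

First, H = -Σ p log p = 1.7767 nats
Perplexity = e^1.7767 = 5.9102

Interpretation: The model's uncertainty is equivalent to choosing uniformly among 5.9 options.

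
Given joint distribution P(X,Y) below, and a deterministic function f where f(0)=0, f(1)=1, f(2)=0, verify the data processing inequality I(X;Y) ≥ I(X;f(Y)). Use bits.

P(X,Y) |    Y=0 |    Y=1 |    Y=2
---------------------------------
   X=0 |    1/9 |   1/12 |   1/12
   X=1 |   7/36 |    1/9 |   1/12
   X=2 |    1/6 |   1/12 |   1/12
I(X;Y) = 0.0077, I(X;f(Y)) = 0.0015, inequality holds: 0.0077 ≥ 0.0015

Data Processing Inequality: For any Markov chain X → Y → Z, we have I(X;Y) ≥ I(X;Z).

Here Z = f(Y) is a deterministic function of Y, forming X → Y → Z.

Original I(X;Y) = 0.0077 bits

After applying f:
P(X,Z) where Z=f(Y):
- P(X,Z=0) = P(X,Y=0) + P(X,Y=2)
- P(X,Z=1) = P(X,Y=1)

I(X;Z) = I(X;f(Y)) = 0.0015 bits

Verification: 0.0077 ≥ 0.0015 ✓

Information cannot be created by processing; the function f can only lose information about X.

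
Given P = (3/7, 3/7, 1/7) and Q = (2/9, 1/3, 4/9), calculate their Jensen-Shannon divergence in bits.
0.0869 bits

Jensen-Shannon divergence is:
JSD(P||Q) = 0.5 × D_KL(P||M) + 0.5 × D_KL(Q||M)
where M = 0.5 × (P + Q) is the mixture distribution.

M = 0.5 × (3/7, 3/7, 1/7) + 0.5 × (2/9, 1/3, 4/9) = (0.325397, 8/21, 0.293651)

D_KL(P||M) = 0.0946 bits
D_KL(Q||M) = 0.0793 bits

JSD(P||Q) = 0.5 × 0.0946 + 0.5 × 0.0793 = 0.0869 bits

Unlike KL divergence, JSD is symmetric and bounded: 0 ≤ JSD ≤ log(2).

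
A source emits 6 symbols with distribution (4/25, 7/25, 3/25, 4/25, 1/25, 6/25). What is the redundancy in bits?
0.1778 bits

Redundancy measures how far a source is from maximum entropy:
R = H_max - H(X)

Maximum entropy for 6 symbols: H_max = log_2(6) = 2.5850 bits
Actual entropy: H(X) = 2.4072 bits
Redundancy: R = 2.5850 - 2.4072 = 0.1778 bits

This redundancy represents potential for compression: the source could be compressed by 0.1778 bits per symbol.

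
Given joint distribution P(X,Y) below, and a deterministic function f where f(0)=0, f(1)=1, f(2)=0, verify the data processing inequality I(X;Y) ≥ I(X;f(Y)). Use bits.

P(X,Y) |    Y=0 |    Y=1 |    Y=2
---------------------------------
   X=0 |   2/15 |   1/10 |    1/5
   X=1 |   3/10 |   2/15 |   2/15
I(X;Y) = 0.0477, I(X;f(Y)) = 0.0000, inequality holds: 0.0477 ≥ 0.0000

Data Processing Inequality: For any Markov chain X → Y → Z, we have I(X;Y) ≥ I(X;Z).

Here Z = f(Y) is a deterministic function of Y, forming X → Y → Z.

Original I(X;Y) = 0.0477 bits

After applying f:
P(X,Z) where Z=f(Y):
- P(X,Z=0) = P(X,Y=0) + P(X,Y=2)
- P(X,Z=1) = P(X,Y=1)

I(X;Z) = I(X;f(Y)) = 0.0000 bits

Verification: 0.0477 ≥ 0.0000 ✓

Information cannot be created by processing; the function f can only lose information about X.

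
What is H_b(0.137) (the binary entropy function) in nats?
0.3995 nats

The binary entropy function is:
H(p) = -p log(p) - (1-p) log(1-p)

H(0.137) = -0.137 × log_e(0.137) - 0.863 × log_e(0.863)
H(0.137) = 0.3995 nats

Note: Binary entropy is maximized at p=0.5 (H=1 bit) and minimized at p=0 or p=1 (H=0).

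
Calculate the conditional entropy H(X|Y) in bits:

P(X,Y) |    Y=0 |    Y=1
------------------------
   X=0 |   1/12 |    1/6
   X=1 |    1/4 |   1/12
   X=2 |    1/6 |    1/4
1.4591 bits

Using the chain rule: H(X|Y) = H(X,Y) - H(Y)

First, compute H(X,Y) = 2.4591 bits

Marginal P(Y) = (1/2, 1/2)
H(Y) = 1.0000 bits

H(X|Y) = H(X,Y) - H(Y) = 2.4591 - 1.0000 = 1.4591 bits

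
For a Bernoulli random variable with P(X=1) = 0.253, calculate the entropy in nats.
0.5656 nats

The binary entropy function is:
H(p) = -p log(p) - (1-p) log(1-p)

H(0.253) = -0.253 × log_e(0.253) - 0.747 × log_e(0.747)
H(0.253) = 0.5656 nats

Note: Binary entropy is maximized at p=0.5 (H=1 bit) and minimized at p=0 or p=1 (H=0).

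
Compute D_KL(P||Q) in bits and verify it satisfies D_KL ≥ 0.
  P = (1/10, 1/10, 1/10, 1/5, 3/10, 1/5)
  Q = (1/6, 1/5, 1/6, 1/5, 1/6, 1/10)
0.2070 bits

KL divergence satisfies the Gibbs inequality: D_KL(P||Q) ≥ 0 for all distributions P, Q.

D_KL(P||Q) = Σ p(x) log(p(x)/q(x))
Term by term:
  x=0: 1/10 × log_2[(1/10)/(1/6)] = -0.0737
  x=1: 1/10 × log_2[(1/10)/(1/5)] = -0.1000
  x=2: 1/10 × log_2[(1/10)/(1/6)] = -0.0737
  x=3: 1/5 × log_2[(1/5)/(1/5)] = 0.0000
  x=4: 3/10 × log_2[(3/10)/(1/6)] = 0.2544
  x=5: 1/5 × log_2[(1/5)/(1/10)] = 0.2000
D_KL(P||Q) = 0.2070 bits

D_KL(P||Q) = 0.2070 ≥ 0 ✓

This non-negativity is a fundamental property: relative entropy cannot be negative because it measures how different Q is from P.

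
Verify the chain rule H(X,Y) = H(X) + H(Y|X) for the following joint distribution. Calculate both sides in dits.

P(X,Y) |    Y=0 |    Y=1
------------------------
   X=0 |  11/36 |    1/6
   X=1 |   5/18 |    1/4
H(X,Y) = 0.5921, H(X) = 0.3004, H(Y|X) = 0.2917 (all in dits)

Chain rule: H(X,Y) = H(X) + H(Y|X)

Left side — joint entropy directly:
H(X,Y) = -Σ p(x,y) log p(x,y) = 0.5921 dits

Right side — compute H(Y|X) from the conditional distributions:
P(X) = (17/36, 19/36), so H(X) = 0.3004 dits
H(Y|X) = Σ_x P(X=x) · H(Y|X=x):
  P(Y|X=0) = (11/17, 6/17), H(Y|X=0) = 0.2820, weight P(X=0) = 17/36
  P(Y|X=1) = (10/19, 9/19), H(Y|X=1) = 0.3004, weight P(X=1) = 19/36
H(Y|X) = 0.2917 dits

H(X) + H(Y|X) = 0.3004 + 0.2917 = 0.5921 dits

Both sides equal 0.5921 dits. ✓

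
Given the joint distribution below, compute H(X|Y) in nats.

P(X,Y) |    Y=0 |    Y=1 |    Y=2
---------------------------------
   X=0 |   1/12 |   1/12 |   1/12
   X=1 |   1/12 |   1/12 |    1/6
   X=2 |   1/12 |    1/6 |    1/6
1.0608 nats

Using the chain rule: H(X|Y) = H(X,Y) - H(Y)

First, compute H(X,Y) = 2.1383 nats

Marginal P(Y) = (1/4, 1/3, 5/12)
H(Y) = 1.0776 nats

H(X|Y) = H(X,Y) - H(Y) = 2.1383 - 1.0776 = 1.0608 nats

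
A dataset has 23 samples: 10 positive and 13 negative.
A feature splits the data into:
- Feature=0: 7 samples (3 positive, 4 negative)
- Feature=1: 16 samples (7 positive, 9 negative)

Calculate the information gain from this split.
0.0000 bits

Information Gain = H(Y) - H(Y|Feature)

Before split:
P(positive) = 10/23 = 0.4348
H(Y) = 0.9877 bits

After split:
Feature=0: H = 0.9852 bits (weight = 7/23)
Feature=1: H = 0.9887 bits (weight = 16/23)
H(Y|Feature) = (7/23)×0.9852 + (16/23)×0.9887 = 0.9876 bits

Information Gain = 0.9877 - 0.9876 = 0.0000 bits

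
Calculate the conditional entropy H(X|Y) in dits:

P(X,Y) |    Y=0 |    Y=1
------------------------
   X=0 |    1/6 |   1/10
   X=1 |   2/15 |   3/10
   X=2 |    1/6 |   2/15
0.4495 dits

Using the chain rule: H(X|Y) = H(X,Y) - H(Y)

First, compute H(X,Y) = 0.7496 dits

Marginal P(Y) = (7/15, 8/15)
H(Y) = 0.3001 dits

H(X|Y) = H(X,Y) - H(Y) = 0.7496 - 0.3001 = 0.4495 dits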